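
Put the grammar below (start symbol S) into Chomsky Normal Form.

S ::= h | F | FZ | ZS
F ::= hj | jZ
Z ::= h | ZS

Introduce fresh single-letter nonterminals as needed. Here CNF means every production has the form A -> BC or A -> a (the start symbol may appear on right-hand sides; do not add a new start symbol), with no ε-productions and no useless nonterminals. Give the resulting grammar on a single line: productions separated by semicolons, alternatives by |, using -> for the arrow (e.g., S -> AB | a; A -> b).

S -> h | AB | BZ | FZ | ZS; A -> h; B -> j; F -> AB | BZ; Z -> h | ZS

No ε-productions.
After unit-elimination: S -> h | FZ | ZS | hj | jZ; F -> hj | jZ; Z -> h | ZS.
TERM: introduce A -> h, B -> j and substitute in every rule of length ≥2.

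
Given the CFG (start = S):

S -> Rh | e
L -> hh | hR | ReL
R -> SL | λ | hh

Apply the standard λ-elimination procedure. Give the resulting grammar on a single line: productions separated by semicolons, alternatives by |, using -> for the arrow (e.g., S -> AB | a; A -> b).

S -> e | h | Rh; L -> h | eL | hR | hh | ReL; R -> SL | hh

Nullable set: {R}.
S -> Rh: R nullable, giving Rh | h.
L -> ReL: R nullable, giving ReL | eL.
L -> hR: R nullable, giving h | hR.
Drop R -> λ.
Unchanged (no nullable symbols): S -> e; L -> hh; R -> SL; R -> hh.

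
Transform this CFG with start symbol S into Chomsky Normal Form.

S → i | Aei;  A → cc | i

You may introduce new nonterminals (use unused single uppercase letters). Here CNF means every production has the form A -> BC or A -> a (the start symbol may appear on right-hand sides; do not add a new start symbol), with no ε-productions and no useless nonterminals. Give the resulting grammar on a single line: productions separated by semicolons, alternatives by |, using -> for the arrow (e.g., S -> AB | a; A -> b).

No ε-productions.
No unit productions to eliminate.
TERM: introduce B -> c, C -> e, D -> i and substitute in every rule of length ≥2.
BIN: S -> ACD becomes S -> AE, E -> CD.

S -> i | AE; A -> i | BB; B -> c; C -> e; D -> i; E -> CD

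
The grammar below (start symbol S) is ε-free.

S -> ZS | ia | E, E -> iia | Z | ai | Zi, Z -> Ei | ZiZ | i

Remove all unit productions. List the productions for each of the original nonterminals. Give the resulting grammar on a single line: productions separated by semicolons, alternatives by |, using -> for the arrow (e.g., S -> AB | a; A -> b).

S -> i | Ei | ZS | Zi | ai | ia | ZiZ | iia; E -> i | Ei | Zi | ai | ZiZ | iia; Z -> i | Ei | ZiZ

Unit productions: E->Z, S->E.
Unit pairs (A ⇒* B via units): (E,Z), (S,E), (S,Z).
S: inherits non-unit rules of {E, S, Z} → Ei | ZS | Zi | ZiZ | ai | i | ia | iia.
E: inherits non-unit rules of {E, Z} → Ei | Zi | ZiZ | ai | i | iia.
Z: inherits non-unit rules of {Z} → Ei | ZiZ | i.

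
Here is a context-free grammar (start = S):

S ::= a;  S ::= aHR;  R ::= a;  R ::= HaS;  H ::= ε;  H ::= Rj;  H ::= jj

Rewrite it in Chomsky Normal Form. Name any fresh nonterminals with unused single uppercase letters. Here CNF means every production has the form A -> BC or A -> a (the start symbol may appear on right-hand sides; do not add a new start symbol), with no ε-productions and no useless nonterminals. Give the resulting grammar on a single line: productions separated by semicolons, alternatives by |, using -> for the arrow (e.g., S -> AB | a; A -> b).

Nullable: {H}; after ε-elimination: S -> a | aR | aHR; H -> Rj | jj; R -> a | aS | HaS.
No unit productions to eliminate.
TERM: introduce B -> a, A -> j and substitute in every rule of length ≥2.
BIN: R -> HBS becomes R -> HC, C -> BS; S -> BHR becomes S -> BD, D -> HR.

S -> a | BD | BR; A -> j; B -> a; C -> BS; D -> HR; H -> AA | RA; R -> a | BS | HC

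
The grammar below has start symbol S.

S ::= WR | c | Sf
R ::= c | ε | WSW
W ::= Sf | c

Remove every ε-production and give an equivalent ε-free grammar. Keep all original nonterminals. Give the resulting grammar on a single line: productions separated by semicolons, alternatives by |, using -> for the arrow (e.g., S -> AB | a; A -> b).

S -> W | c | Sf | WR; R -> c | WSW; W -> c | Sf

Nullable set: {R}.
S -> WR: R nullable, giving W | WR.
Drop R -> ε.
Unchanged (no nullable symbols): S -> Sf; S -> c; R -> WSW; R -> c; W -> Sf; W -> c.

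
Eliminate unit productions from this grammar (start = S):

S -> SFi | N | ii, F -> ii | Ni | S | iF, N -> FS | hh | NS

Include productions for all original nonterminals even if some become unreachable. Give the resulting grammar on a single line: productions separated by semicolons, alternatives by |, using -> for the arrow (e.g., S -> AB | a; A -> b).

Unit productions: F->S, S->N.
Unit pairs (A ⇒* B via units): (F,N), (F,S), (S,N).
S: inherits non-unit rules of {N, S} → FS | NS | SFi | hh | ii.
F: inherits non-unit rules of {F, N, S} → FS | NS | Ni | SFi | hh | iF | ii.
N: inherits non-unit rules of {N} → FS | NS | hh.

S -> FS | NS | hh | ii | SFi; F -> FS | NS | Ni | hh | iF | ii | SFi; N -> FS | NS | hh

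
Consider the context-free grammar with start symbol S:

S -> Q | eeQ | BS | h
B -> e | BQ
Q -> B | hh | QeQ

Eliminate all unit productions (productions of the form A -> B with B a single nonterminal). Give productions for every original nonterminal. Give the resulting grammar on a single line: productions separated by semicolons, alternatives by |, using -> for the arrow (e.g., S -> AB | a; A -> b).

Unit productions: Q->B, S->Q.
Unit pairs (A ⇒* B via units): (Q,B), (S,B), (S,Q).
S: inherits non-unit rules of {B, Q, S} → BQ | BS | QeQ | e | eeQ | h | hh.
B: inherits non-unit rules of {B} → BQ | e.
Q: inherits non-unit rules of {B, Q} → BQ | QeQ | e | hh.

S -> e | h | BQ | BS | hh | QeQ | eeQ; B -> e | BQ; Q -> e | BQ | hh | QeQ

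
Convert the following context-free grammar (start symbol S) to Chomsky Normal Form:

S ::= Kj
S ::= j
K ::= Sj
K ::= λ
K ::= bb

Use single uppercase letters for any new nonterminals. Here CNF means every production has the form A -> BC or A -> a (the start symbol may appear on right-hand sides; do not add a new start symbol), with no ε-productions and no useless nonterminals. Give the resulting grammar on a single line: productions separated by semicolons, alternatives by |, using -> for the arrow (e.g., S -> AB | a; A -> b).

S -> j | KA; A -> j; B -> b; K -> BB | SA

Nullable: {K}; after ε-elimination: S -> j | Kj; K -> Sj | bb.
No unit productions to eliminate.
TERM: introduce B -> b, A -> j and substitute in every rule of length ≥2.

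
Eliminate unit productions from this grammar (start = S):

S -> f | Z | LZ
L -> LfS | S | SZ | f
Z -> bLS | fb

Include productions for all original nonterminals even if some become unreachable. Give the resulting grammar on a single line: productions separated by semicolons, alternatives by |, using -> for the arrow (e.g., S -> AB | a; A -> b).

Unit productions: L->S, S->Z.
Unit pairs (A ⇒* B via units): (L,S), (L,Z), (S,Z).
S: inherits non-unit rules of {S, Z} → LZ | bLS | f | fb.
L: inherits non-unit rules of {L, S, Z} → LZ | LfS | SZ | bLS | f | fb.
Z: inherits non-unit rules of {Z} → bLS | fb.

S -> f | LZ | fb | bLS; L -> f | LZ | SZ | fb | LfS | bLS; Z -> fb | bLS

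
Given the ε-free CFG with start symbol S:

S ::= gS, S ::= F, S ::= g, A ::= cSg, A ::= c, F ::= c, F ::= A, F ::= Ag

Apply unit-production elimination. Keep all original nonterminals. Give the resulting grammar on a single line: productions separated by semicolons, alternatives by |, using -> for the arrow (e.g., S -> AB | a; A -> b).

S -> c | g | Ag | gS | cSg; A -> c | cSg; F -> c | Ag | cSg

Unit productions: F->A, S->F.
Unit pairs (A ⇒* B via units): (F,A), (S,A), (S,F).
S: inherits non-unit rules of {A, F, S} → Ag | c | cSg | g | gS.
A: inherits non-unit rules of {A} → c | cSg.
F: inherits non-unit rules of {A, F} → Ag | c | cSg.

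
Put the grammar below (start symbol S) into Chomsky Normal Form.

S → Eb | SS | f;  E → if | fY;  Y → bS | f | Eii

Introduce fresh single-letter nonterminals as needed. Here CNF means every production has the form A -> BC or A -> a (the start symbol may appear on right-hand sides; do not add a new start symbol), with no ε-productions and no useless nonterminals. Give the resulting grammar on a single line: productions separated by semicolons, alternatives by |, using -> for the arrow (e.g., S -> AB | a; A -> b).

S -> f | EC | SS; A -> f; B -> i; C -> b; D -> BB; E -> AY | BA; Y -> f | CS | ED

No ε-productions.
No unit productions to eliminate.
TERM: introduce C -> b, A -> f, B -> i and substitute in every rule of length ≥2.
BIN: Y -> EBB becomes Y -> ED, D -> BB.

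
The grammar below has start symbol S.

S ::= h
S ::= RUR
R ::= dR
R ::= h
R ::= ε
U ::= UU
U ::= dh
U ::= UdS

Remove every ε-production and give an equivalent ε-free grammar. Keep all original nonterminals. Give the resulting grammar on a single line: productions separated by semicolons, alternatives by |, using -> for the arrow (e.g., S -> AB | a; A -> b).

S -> U | h | RU | UR | RUR; R -> d | h | dR; U -> UU | dh | UdS

Nullable set: {R}.
S -> RUR: R, R nullable, giving RU | RUR | U | UR.
Drop R -> ε.
R -> dR: R nullable, giving d | dR.
Unchanged (no nullable symbols): S -> h; R -> h; U -> UU; U -> UdS; U -> dh.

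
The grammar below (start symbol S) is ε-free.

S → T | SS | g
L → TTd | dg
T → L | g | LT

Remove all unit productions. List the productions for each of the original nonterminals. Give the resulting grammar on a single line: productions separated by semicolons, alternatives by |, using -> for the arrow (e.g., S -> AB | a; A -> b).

Unit productions: S->T, T->L.
Unit pairs (A ⇒* B via units): (S,L), (S,T), (T,L).
S: inherits non-unit rules of {L, S, T} → LT | SS | TTd | dg | g.
L: inherits non-unit rules of {L} → TTd | dg.
T: inherits non-unit rules of {L, T} → LT | TTd | dg | g.

S -> g | LT | SS | dg | TTd; L -> dg | TTd; T -> g | LT | dg | TTd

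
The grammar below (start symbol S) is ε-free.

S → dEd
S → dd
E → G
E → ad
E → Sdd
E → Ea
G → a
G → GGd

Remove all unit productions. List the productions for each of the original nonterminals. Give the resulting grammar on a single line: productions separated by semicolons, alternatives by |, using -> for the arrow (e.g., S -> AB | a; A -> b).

S -> dd | dEd; E -> a | Ea | ad | GGd | Sdd; G -> a | GGd

Unit productions: E->G.
Unit pairs (A ⇒* B via units): (E,G).
S: inherits non-unit rules of {S} → dEd | dd.
E: inherits non-unit rules of {E, G} → Ea | GGd | Sdd | a | ad.
G: inherits non-unit rules of {G} → GGd | a.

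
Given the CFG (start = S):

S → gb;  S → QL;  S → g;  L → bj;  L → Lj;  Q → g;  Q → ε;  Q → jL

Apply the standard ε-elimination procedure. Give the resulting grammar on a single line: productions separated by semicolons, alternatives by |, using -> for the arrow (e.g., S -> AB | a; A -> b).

Nullable set: {Q}.
S -> QL: Q nullable, giving L | QL.
Drop Q -> ε.
Unchanged (no nullable symbols): S -> g; S -> gb; L -> Lj; L -> bj; Q -> g; Q -> jL.

S -> L | g | QL | gb; L -> Lj | bj; Q -> g | jL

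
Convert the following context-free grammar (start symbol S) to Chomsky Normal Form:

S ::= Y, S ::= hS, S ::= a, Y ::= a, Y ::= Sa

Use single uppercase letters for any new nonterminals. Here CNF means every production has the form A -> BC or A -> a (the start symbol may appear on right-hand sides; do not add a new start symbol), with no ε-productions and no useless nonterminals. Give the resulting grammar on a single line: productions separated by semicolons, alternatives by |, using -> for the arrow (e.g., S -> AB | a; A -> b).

No ε-productions.
After unit-elimination: S -> a | Sa | hS; Y -> a | Sa.
TERM: introduce A -> a, B -> h and substitute in every rule of length ≥2.
Drop unreachable/unproductive: Y.

S -> a | BS | SA; A -> a; B -> h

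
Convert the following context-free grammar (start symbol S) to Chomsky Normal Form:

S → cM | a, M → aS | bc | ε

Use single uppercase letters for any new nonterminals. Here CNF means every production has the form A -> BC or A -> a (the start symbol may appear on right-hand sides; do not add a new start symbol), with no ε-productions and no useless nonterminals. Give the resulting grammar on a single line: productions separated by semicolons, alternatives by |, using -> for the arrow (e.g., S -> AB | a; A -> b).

S -> a | c | CM; A -> a; B -> b; C -> c; M -> AS | BC

Nullable: {M}; after ε-elimination: S -> a | c | cM; M -> aS | bc.
No unit productions to eliminate.
TERM: introduce A -> a, B -> b, C -> c and substitute in every rule of length ≥2.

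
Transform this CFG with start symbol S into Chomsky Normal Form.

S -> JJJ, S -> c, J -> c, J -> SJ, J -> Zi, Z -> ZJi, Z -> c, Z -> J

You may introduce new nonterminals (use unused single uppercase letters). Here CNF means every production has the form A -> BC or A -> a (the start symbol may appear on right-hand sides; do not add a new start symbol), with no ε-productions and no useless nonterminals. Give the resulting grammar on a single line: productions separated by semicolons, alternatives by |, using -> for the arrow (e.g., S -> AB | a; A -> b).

S -> c | JB; A -> i; B -> JJ; C -> JA; J -> c | SJ | ZA; Z -> c | SJ | ZA | ZC

No ε-productions.
After unit-elimination: S -> c | JJJ; J -> c | SJ | Zi; Z -> c | SJ | Zi | ZJi.
TERM: introduce A -> i and substitute in every rule of length ≥2.
BIN: S -> JJJ becomes S -> JB, B -> JJ; Z -> ZJA becomes Z -> ZC, C -> JA.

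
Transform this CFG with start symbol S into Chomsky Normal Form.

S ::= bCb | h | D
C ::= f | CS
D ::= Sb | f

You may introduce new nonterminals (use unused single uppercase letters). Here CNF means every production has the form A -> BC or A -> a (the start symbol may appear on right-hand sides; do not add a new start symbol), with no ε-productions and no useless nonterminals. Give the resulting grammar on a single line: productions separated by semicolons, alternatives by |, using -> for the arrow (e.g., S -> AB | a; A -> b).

S -> f | h | AB | SA; A -> b; B -> CA; C -> f | CS

No ε-productions.
After unit-elimination: S -> f | h | Sb | bCb; C -> f | CS; D -> f | Sb.
TERM: introduce A -> b and substitute in every rule of length ≥2.
BIN: S -> ACA becomes S -> AB, B -> CA.
Drop unreachable/unproductive: D.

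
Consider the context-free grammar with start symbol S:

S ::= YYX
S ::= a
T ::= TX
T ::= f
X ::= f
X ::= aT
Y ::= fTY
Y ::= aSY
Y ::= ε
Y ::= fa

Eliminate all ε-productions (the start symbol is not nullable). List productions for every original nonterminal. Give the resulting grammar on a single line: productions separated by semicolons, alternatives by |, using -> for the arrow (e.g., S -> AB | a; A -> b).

Nullable set: {Y}.
S -> YYX: Y, Y nullable, giving X | YX | YYX.
Drop Y -> ε.
Y -> aSY: Y nullable, giving aS | aSY.
Y -> fTY: Y nullable, giving fT | fTY.
Unchanged (no nullable symbols): S -> a; T -> TX; T -> f; X -> aT; X -> f; Y -> fa.

S -> X | a | YX | YYX; T -> f | TX; X -> f | aT; Y -> aS | fT | fa | aSY | fTY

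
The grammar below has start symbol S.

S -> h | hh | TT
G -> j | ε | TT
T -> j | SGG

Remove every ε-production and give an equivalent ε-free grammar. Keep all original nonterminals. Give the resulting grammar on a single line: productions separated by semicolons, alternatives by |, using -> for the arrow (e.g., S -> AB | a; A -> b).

S -> h | TT | hh; G -> j | TT; T -> S | j | SG | SGG

Nullable set: {G}.
Drop G -> ε.
T -> SGG: G, G nullable, giving S | SG | SGG.
Unchanged (no nullable symbols): S -> TT; S -> h; S -> hh; G -> TT; G -> j; T -> j.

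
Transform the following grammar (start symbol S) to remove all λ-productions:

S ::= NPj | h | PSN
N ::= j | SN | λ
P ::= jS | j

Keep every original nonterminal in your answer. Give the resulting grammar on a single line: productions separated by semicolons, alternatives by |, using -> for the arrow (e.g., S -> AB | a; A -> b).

Nullable set: {N}.
S -> NPj: N nullable, giving NPj | Pj.
S -> PSN: N nullable, giving PS | PSN.
Drop N -> λ.
N -> SN: N nullable, giving S | SN.
Unchanged (no nullable symbols): S -> h; N -> j; P -> j; P -> jS.

S -> h | PS | Pj | NPj | PSN; N -> S | j | SN; P -> j | jS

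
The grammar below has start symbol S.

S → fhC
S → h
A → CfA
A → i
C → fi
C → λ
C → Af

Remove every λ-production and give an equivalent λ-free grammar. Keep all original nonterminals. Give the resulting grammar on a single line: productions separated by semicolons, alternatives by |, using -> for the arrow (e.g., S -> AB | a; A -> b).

Nullable set: {C}.
S -> fhC: C nullable, giving fh | fhC.
A -> CfA: C nullable, giving CfA | fA.
Drop C -> λ.
Unchanged (no nullable symbols): S -> h; A -> i; C -> Af; C -> fi.

S -> h | fh | fhC; A -> i | fA | CfA; C -> Af | fi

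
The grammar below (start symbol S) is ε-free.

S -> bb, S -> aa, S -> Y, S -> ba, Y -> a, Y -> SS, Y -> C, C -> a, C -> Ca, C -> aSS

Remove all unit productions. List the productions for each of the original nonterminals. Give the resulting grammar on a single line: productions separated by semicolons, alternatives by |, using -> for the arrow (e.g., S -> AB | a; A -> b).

S -> a | Ca | SS | aa | ba | bb | aSS; C -> a | Ca | aSS; Y -> a | Ca | SS | aSS

Unit productions: S->Y, Y->C.
Unit pairs (A ⇒* B via units): (S,C), (S,Y), (Y,C).
S: inherits non-unit rules of {C, S, Y} → Ca | SS | a | aSS | aa | ba | bb.
C: inherits non-unit rules of {C} → Ca | a | aSS.
Y: inherits non-unit rules of {C, Y} → Ca | SS | a | aSS.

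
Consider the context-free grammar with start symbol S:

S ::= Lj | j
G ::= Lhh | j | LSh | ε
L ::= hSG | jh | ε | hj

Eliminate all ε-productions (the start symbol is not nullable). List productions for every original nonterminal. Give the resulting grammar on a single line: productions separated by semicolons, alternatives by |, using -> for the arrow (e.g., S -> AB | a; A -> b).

Nullable set: {G, L}.
S -> Lj: L nullable, giving Lj | j.
Drop G -> ε.
G -> LSh: L nullable, giving LSh | Sh.
G -> Lhh: L nullable, giving Lhh | hh.
Drop L -> ε.
L -> hSG: G nullable, giving hS | hSG.
Unchanged (no nullable symbols): S -> j; G -> j; L -> hj; L -> jh.

S -> j | Lj; G -> j | Sh | hh | LSh | Lhh; L -> hS | hj | jh | hSG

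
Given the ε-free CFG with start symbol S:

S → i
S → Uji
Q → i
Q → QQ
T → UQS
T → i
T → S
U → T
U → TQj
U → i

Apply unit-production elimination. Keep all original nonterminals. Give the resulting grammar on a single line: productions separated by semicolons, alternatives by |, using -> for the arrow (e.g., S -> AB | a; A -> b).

S -> i | Uji; Q -> i | QQ; T -> i | UQS | Uji; U -> i | TQj | UQS | Uji

Unit productions: T->S, U->T.
Unit pairs (A ⇒* B via units): (T,S), (U,S), (U,T).
S: inherits non-unit rules of {S} → Uji | i.
Q: inherits non-unit rules of {Q} → QQ | i.
T: inherits non-unit rules of {S, T} → UQS | Uji | i.
U: inherits non-unit rules of {S, T, U} → TQj | UQS | Uji | i.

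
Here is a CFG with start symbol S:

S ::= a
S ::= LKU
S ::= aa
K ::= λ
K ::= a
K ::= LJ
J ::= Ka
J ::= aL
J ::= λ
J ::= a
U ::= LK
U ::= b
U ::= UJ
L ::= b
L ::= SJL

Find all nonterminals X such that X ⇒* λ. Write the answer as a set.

{J, K}

Directly nullable (have an ε-rule): {J, K}.
Not nullable: L, S, U — each has a terminal in every rule's right-hand side or depends on a non-nullable symbol.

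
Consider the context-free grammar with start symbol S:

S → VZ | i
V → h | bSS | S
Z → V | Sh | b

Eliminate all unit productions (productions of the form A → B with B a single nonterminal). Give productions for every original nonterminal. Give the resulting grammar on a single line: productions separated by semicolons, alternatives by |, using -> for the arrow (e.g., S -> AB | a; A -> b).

Unit productions: V->S, Z->V.
Unit pairs (A ⇒* B via units): (V,S), (Z,S), (Z,V).
S: inherits non-unit rules of {S} → VZ | i.
V: inherits non-unit rules of {S, V} → VZ | bSS | h | i.
Z: inherits non-unit rules of {S, V, Z} → Sh | VZ | b | bSS | h | i.

S -> i | VZ; V -> h | i | VZ | bSS; Z -> b | h | i | Sh | VZ | bSS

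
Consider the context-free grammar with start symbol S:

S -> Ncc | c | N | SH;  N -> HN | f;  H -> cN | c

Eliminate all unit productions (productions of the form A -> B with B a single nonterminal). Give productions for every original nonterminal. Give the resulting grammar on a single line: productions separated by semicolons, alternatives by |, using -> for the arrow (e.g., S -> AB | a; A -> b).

Unit productions: S->N.
Unit pairs (A ⇒* B via units): (S,N).
S: inherits non-unit rules of {N, S} → HN | Ncc | SH | c | f.
H: inherits non-unit rules of {H} → c | cN.
N: inherits non-unit rules of {N} → HN | f.

S -> c | f | HN | SH | Ncc; H -> c | cN; N -> f | HN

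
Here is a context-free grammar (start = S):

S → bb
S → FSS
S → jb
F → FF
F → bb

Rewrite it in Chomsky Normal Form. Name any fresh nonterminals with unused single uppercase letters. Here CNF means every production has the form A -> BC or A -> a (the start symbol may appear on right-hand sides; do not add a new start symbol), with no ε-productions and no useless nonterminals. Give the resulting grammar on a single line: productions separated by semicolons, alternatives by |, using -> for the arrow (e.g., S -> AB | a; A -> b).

No ε-productions.
No unit productions to eliminate.
TERM: introduce A -> b, B -> j and substitute in every rule of length ≥2.
BIN: S -> FSS becomes S -> FC, C -> SS.

S -> AA | BA | FC; A -> b; B -> j; C -> SS; F -> AA | FF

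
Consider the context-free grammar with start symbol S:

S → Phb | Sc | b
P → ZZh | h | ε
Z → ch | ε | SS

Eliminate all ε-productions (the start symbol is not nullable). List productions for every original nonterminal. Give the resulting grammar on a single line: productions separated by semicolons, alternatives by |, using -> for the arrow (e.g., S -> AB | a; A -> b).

S -> b | Sc | hb | Phb; P -> h | Zh | ZZh; Z -> SS | ch

Nullable set: {P, Z}.
S -> Phb: P nullable, giving Phb | hb.
Drop P -> ε.
P -> ZZh: Z, Z nullable, giving ZZh | Zh | h.
Drop Z -> ε.
Unchanged (no nullable symbols): S -> Sc; S -> b; P -> h; Z -> SS; Z -> ch.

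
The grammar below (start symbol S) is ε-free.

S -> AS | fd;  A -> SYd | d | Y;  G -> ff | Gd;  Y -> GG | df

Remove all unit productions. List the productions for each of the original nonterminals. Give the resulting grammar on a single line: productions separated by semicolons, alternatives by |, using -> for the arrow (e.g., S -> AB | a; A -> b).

Unit productions: A->Y.
Unit pairs (A ⇒* B via units): (A,Y).
S: inherits non-unit rules of {S} → AS | fd.
A: inherits non-unit rules of {A, Y} → GG | SYd | d | df.
G: inherits non-unit rules of {G} → Gd | ff.
Y: inherits non-unit rules of {Y} → GG | df.

S -> AS | fd; A -> d | GG | df | SYd; G -> Gd | ff; Y -> GG | df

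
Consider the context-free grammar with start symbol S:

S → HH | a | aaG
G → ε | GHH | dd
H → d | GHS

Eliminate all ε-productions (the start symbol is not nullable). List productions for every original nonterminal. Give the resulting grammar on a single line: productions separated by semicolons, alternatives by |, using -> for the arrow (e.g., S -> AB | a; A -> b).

Nullable set: {G}.
S -> aaG: G nullable, giving aa | aaG.
Drop G -> ε.
G -> GHH: G nullable, giving GHH | HH.
H -> GHS: G nullable, giving GHS | HS.
Unchanged (no nullable symbols): S -> HH; S -> a; G -> dd; H -> d.

S -> a | HH | aa | aaG; G -> HH | dd | GHH; H -> d | HS | GHS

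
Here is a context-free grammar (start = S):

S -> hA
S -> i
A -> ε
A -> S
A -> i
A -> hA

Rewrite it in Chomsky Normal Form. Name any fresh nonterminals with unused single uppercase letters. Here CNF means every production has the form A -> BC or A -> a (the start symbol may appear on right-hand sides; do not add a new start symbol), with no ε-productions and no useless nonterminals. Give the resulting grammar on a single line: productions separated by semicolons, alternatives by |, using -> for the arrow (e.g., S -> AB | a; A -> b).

Nullable: {A}; after ε-elimination: S -> h | i | hA; A -> S | h | i | hA.
After unit-elimination: S -> h | i | hA; A -> h | i | hA.
TERM: introduce B -> h and substitute in every rule of length ≥2.

S -> h | i | BA; A -> h | i | BA; B -> h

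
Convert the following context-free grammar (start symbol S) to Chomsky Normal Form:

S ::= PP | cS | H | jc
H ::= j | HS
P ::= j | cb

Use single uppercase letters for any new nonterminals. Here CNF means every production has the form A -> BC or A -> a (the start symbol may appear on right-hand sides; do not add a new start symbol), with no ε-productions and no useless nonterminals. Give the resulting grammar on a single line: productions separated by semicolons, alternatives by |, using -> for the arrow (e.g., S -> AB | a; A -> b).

No ε-productions.
After unit-elimination: S -> j | HS | PP | cS | jc; H -> j | HS; P -> j | cb.
TERM: introduce B -> b, A -> c, C -> j and substitute in every rule of length ≥2.

S -> j | AS | CA | HS | PP; A -> c; B -> b; C -> j; H -> j | HS; P -> j | AB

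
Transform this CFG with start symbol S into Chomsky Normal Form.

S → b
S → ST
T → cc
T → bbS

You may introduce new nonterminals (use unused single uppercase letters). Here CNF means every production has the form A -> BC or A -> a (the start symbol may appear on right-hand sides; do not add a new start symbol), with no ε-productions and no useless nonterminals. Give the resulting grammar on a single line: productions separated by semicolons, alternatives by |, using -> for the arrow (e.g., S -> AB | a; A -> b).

No ε-productions.
No unit productions to eliminate.
TERM: introduce A -> b, B -> c and substitute in every rule of length ≥2.
BIN: T -> AAS becomes T -> AC, C -> AS.

S -> b | ST; A -> b; B -> c; C -> AS; T -> AC | BB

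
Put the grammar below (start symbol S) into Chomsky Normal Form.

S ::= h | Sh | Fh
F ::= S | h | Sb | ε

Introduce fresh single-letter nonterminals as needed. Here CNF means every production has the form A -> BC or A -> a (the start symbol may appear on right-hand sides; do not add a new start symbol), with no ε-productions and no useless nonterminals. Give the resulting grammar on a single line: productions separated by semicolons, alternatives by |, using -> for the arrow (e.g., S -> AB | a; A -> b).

S -> h | FA | SA; A -> h; B -> b; F -> h | FA | SA | SB

Nullable: {F}; after ε-elimination: S -> h | Fh | Sh; F -> S | h | Sb.
After unit-elimination: S -> h | Fh | Sh; F -> h | Fh | Sb | Sh.
TERM: introduce B -> b, A -> h and substitute in every rule of length ≥2.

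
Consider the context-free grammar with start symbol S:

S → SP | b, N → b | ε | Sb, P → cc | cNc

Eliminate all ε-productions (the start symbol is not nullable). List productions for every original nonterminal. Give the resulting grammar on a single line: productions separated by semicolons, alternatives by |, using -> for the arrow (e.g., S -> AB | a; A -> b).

S -> b | SP; N -> b | Sb; P -> cc | cNc

Nullable set: {N}.
Drop N -> ε.
P -> cNc: N nullable, giving cNc | cc.
Unchanged (no nullable symbols): S -> SP; S -> b; N -> Sb; N -> b; P -> cc.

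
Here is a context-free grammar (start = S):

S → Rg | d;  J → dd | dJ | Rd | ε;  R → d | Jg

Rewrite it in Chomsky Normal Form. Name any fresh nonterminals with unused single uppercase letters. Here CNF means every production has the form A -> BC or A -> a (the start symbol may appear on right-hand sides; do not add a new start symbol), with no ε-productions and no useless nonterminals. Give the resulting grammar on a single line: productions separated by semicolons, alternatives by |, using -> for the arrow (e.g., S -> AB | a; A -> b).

S -> d | RB; A -> d; B -> g; J -> d | AA | AJ | RA; R -> d | g | JB

Nullable: {J}; after ε-elimination: S -> d | Rg; J -> d | Rd | dJ | dd; R -> d | g | Jg.
No unit productions to eliminate.
TERM: introduce A -> d, B -> g and substitute in every rule of length ≥2.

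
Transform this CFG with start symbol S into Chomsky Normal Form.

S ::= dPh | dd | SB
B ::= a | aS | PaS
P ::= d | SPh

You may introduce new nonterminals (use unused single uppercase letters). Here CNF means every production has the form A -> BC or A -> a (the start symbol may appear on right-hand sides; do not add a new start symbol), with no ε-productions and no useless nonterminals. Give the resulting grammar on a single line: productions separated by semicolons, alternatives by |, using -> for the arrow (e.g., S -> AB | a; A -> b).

No ε-productions.
No unit productions to eliminate.
TERM: introduce A -> a, D -> d, C -> h and substitute in every rule of length ≥2.
BIN: B -> PAS becomes B -> PE, E -> AS; P -> SPC becomes P -> SF, F -> PC; S -> DPC becomes S -> DG, G -> PC.

S -> DD | DG | SB; A -> a; B -> a | AS | PE; C -> h; D -> d; E -> AS; F -> PC; G -> PC; P -> d | SF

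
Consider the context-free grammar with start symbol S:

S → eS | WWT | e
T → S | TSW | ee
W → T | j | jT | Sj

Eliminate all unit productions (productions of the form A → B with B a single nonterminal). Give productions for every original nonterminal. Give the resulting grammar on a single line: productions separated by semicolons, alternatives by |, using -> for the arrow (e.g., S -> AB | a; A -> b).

S -> e | eS | WWT; T -> e | eS | ee | TSW | WWT; W -> e | j | Sj | eS | ee | jT | TSW | WWT

Unit productions: T->S, W->T.
Unit pairs (A ⇒* B via units): (T,S), (W,S), (W,T).
S: inherits non-unit rules of {S} → WWT | e | eS.
T: inherits non-unit rules of {S, T} → TSW | WWT | e | eS | ee.
W: inherits non-unit rules of {S, T, W} → Sj | TSW | WWT | e | eS | ee | j | jT.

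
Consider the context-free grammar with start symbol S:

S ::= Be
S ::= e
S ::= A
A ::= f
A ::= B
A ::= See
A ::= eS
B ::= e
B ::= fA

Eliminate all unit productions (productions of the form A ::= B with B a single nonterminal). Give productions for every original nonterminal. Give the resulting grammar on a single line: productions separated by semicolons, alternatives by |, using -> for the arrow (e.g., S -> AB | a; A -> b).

S -> e | f | Be | eS | fA | See; A -> e | f | eS | fA | See; B -> e | fA

Unit productions: A->B, S->A.
Unit pairs (A ⇒* B via units): (A,B), (S,A), (S,B).
S: inherits non-unit rules of {A, B, S} → Be | See | e | eS | f | fA.
A: inherits non-unit rules of {A, B} → See | e | eS | f | fA.
B: inherits non-unit rules of {B} → e | fA.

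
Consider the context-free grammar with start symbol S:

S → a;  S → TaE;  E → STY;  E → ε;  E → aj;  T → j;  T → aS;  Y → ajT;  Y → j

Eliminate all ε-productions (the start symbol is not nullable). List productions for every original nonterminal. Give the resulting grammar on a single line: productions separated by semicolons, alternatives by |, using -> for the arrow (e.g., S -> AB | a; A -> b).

Nullable set: {E}.
S -> TaE: E nullable, giving Ta | TaE.
Drop E -> ε.
Unchanged (no nullable symbols): S -> a; E -> STY; E -> aj; T -> aS; T -> j; Y -> ajT; Y -> j.

S -> a | Ta | TaE; E -> aj | STY; T -> j | aS; Y -> j | ajT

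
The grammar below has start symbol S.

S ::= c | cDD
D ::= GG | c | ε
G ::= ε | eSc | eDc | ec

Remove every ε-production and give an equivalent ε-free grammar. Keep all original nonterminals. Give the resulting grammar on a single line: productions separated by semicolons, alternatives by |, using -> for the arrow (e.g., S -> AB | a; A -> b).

S -> c | cD | cDD; D -> G | c | GG; G -> ec | eDc | eSc

Nullable set: {D, G}.
S -> cDD: D, D nullable, giving c | cD | cDD.
Drop D -> ε.
D -> GG: G, G nullable, giving G | GG.
Drop G -> ε.
G -> eDc: D nullable, giving eDc | ec.
Unchanged (no nullable symbols): S -> c; D -> c; G -> eSc; G -> ec.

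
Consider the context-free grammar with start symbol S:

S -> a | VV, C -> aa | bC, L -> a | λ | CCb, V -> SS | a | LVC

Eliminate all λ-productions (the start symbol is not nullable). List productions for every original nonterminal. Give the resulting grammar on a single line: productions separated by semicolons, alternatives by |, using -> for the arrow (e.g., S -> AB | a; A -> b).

Nullable set: {L}.
Drop L -> λ.
V -> LVC: L nullable, giving LVC | VC.
Unchanged (no nullable symbols): S -> VV; S -> a; C -> aa; C -> bC; L -> CCb; L -> a; V -> SS; V -> a.

S -> a | VV; C -> aa | bC; L -> a | CCb; V -> a | SS | VC | LVC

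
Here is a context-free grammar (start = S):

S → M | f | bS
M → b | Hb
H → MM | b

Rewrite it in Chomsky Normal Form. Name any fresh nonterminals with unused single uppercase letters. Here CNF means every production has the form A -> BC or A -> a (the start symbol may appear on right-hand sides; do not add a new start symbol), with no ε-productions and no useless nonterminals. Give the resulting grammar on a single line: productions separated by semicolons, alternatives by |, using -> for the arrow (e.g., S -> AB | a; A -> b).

No ε-productions.
After unit-elimination: S -> b | f | Hb | bS; H -> b | MM; M -> b | Hb.
TERM: introduce A -> b and substitute in every rule of length ≥2.

S -> b | f | AS | HA; A -> b; H -> b | MM; M -> b | HA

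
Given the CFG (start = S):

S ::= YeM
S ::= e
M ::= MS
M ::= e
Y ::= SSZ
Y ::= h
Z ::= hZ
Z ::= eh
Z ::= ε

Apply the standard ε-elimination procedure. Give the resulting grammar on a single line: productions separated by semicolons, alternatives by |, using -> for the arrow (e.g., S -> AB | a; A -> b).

Nullable set: {Z}.
Y -> SSZ: Z nullable, giving SS | SSZ.
Drop Z -> ε.
Z -> hZ: Z nullable, giving h | hZ.
Unchanged (no nullable symbols): S -> YeM; S -> e; M -> MS; M -> e; Y -> h; Z -> eh.

S -> e | YeM; M -> e | MS; Y -> h | SS | SSZ; Z -> h | eh | hZ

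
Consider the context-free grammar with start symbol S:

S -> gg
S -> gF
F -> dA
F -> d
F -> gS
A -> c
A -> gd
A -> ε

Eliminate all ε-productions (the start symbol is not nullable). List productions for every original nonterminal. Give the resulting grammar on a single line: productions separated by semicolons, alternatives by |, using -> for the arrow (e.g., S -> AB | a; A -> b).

S -> gF | gg; A -> c | gd; F -> d | dA | gS

Nullable set: {A}.
Drop A -> ε.
F -> dA: A nullable, giving d | dA.
Unchanged (no nullable symbols): S -> gF; S -> gg; A -> c; A -> gd; F -> d; F -> gS.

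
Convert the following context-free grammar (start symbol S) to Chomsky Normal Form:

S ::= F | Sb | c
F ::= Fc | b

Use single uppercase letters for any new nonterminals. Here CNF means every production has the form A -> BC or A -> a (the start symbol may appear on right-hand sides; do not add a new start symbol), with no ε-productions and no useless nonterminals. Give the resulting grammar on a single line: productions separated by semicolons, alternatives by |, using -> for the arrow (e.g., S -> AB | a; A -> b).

No ε-productions.
After unit-elimination: S -> b | c | Fc | Sb; F -> b | Fc.
TERM: introduce B -> b, A -> c and substitute in every rule of length ≥2.

S -> b | c | FA | SB; A -> c; B -> b; F -> b | FA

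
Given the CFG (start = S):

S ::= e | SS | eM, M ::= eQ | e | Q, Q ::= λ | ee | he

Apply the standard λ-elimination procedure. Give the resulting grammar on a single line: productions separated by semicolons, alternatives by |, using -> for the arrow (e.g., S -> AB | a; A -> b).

Nullable set: {M, Q}.
S -> eM: M nullable, giving e | eM.
M -> Q: Q nullable, giving Q.
M -> eQ: Q nullable, giving e | eQ.
Drop Q -> λ.
Unchanged (no nullable symbols): S -> SS; S -> e; M -> e; Q -> ee; Q -> he.

S -> e | SS | eM; M -> Q | e | eQ; Q -> ee | he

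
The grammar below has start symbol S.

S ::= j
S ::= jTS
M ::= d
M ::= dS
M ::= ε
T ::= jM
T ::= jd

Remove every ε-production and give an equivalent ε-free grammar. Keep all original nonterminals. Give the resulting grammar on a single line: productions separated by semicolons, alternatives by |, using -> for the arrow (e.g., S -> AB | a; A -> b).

Nullable set: {M}.
Drop M -> ε.
T -> jM: M nullable, giving j | jM.
Unchanged (no nullable symbols): S -> j; S -> jTS; M -> d; M -> dS; T -> jd.

S -> j | jTS; M -> d | dS; T -> j | jM | jd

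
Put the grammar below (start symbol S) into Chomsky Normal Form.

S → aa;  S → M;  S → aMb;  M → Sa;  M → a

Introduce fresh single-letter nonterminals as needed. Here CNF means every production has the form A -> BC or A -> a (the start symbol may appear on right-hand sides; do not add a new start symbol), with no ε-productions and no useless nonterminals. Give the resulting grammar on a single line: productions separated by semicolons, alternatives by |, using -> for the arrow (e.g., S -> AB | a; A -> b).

No ε-productions.
After unit-elimination: S -> a | Sa | aa | aMb; M -> a | Sa.
TERM: introduce A -> a, B -> b and substitute in every rule of length ≥2.
BIN: S -> AMB becomes S -> AC, C -> MB.

S -> a | AA | AC | SA; A -> a; B -> b; C -> MB; M -> a | SA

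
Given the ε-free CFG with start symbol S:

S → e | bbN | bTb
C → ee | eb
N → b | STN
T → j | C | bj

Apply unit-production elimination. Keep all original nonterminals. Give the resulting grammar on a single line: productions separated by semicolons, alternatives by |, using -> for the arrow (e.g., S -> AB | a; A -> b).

Unit productions: T->C.
Unit pairs (A ⇒* B via units): (T,C).
S: inherits non-unit rules of {S} → bTb | bbN | e.
C: inherits non-unit rules of {C} → eb | ee.
N: inherits non-unit rules of {N} → STN | b.
T: inherits non-unit rules of {C, T} → bj | eb | ee | j.

S -> e | bTb | bbN; C -> eb | ee; N -> b | STN; T -> j | bj | eb | ee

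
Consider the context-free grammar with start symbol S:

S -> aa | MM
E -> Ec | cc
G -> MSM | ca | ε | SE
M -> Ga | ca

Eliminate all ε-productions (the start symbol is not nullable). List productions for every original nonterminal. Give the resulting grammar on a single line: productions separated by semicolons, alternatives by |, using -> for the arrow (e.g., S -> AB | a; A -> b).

S -> MM | aa; E -> Ec | cc; G -> SE | ca | MSM; M -> a | Ga | ca

Nullable set: {G}.
Drop G -> ε.
M -> Ga: G nullable, giving Ga | a.
Unchanged (no nullable symbols): S -> MM; S -> aa; E -> Ec; E -> cc; G -> MSM; G -> SE; G -> ca; M -> ca.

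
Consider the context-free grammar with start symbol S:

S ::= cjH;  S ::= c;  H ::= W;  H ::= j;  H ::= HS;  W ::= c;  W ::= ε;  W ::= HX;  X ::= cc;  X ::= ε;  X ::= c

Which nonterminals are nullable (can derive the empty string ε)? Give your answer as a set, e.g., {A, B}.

Directly nullable (have an ε-rule): {W, X}.
H is nullable via H -> W (every symbol on the right is already known nullable).
Not nullable: S — each has a terminal in every rule's right-hand side or depends on a non-nullable symbol.

{H, W, X}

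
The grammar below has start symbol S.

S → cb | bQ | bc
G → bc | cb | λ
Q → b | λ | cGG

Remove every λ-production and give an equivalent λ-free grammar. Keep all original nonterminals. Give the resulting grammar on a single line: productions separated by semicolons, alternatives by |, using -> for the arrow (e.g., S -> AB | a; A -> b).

Nullable set: {G, Q}.
S -> bQ: Q nullable, giving b | bQ.
Drop G -> λ.
Drop Q -> λ.
Q -> cGG: G, G nullable, giving c | cG | cGG.
Unchanged (no nullable symbols): S -> bc; S -> cb; G -> bc; G -> cb; Q -> b.

S -> b | bQ | bc | cb; G -> bc | cb; Q -> b | c | cG | cGG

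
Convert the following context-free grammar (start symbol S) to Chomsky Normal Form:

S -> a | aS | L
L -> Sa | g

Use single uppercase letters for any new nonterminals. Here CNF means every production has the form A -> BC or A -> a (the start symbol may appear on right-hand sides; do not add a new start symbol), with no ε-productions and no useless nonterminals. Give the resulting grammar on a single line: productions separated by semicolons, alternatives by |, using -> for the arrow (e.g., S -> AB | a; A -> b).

No ε-productions.
After unit-elimination: S -> a | g | Sa | aS; L -> g | Sa.
TERM: introduce A -> a and substitute in every rule of length ≥2.
Drop unreachable/unproductive: L.

S -> a | g | AS | SA; A -> a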